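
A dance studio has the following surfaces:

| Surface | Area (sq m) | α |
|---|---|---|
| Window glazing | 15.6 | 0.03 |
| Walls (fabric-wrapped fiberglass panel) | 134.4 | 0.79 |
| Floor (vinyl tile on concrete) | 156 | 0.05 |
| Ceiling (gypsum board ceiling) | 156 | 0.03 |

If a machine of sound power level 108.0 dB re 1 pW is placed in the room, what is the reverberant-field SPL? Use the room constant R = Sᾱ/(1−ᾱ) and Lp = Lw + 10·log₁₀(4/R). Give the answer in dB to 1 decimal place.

92.0 dB

Σ(Sᵢαᵢ) = 15.6×0.03 + 134.4×0.79 + 156×0.05 + 156×0.03 = 119.124; total area S = 462.0 sq m.
ᾱ = 119.124/462.0 = 0.2578; R = Sᾱ/(1−ᾱ) = 119.124/(1−0.2578) = 160.501 sq m.
Lp = 108.0 + 10·log₁₀(4/160.501) = 108.0 + (-16.03) = 92.0 dB.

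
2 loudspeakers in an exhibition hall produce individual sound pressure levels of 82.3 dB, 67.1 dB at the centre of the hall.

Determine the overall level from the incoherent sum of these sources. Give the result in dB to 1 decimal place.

Sum in the linear (power) domain: Σ 10^(Lᵢ/10) = 10^(82.3/10) + 10^(67.1/10) = 1.75e+08.
L_total = 10·log₁₀(1.75e+08) = 82.4 dB.

82.4 dB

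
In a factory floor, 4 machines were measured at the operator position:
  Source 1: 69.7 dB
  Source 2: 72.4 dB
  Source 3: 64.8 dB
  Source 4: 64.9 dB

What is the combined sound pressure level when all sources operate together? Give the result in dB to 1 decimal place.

75.2 dB

Σ 10^(Lᵢ/10) = 3.282e+07.
Back to dB: 10·log₁₀ Σ = 75.2 dB.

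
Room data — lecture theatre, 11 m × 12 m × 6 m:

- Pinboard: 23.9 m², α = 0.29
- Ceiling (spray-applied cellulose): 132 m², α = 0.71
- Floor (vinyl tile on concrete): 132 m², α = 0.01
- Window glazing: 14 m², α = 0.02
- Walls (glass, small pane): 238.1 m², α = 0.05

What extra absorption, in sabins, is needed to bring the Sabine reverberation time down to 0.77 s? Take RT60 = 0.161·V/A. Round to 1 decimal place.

Equivalent absorption area: A₁ = 23.9·0.29 + 132·0.71 + 132·0.01 + 14·0.02 + 238.1·0.05 = 114.156 m².
V = 792 m³. Required absorption A₂ = 0.161 × 792 / 0.77 = 165.600 sabins.
ΔA = A₂ − A₁ = 165.600 − 114.156 = 51.4 sabins.

51.4 sabins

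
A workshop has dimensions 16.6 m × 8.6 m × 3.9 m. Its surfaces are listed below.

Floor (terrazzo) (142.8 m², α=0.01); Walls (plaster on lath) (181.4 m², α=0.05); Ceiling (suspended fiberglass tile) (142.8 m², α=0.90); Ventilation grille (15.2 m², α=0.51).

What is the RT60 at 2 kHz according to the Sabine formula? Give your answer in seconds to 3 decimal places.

Summing Sᵢαᵢ: 1.428 + 9.070 + 128.520 + 7.752 → A = 146.770 sabins.
Volume V = 16.6 × 8.6 × 3.9 = 556.764 m³.
RT60 = 0.161 · V / A = 0.161 × 556.764 / 146.770 = 0.611 s.

0.611 s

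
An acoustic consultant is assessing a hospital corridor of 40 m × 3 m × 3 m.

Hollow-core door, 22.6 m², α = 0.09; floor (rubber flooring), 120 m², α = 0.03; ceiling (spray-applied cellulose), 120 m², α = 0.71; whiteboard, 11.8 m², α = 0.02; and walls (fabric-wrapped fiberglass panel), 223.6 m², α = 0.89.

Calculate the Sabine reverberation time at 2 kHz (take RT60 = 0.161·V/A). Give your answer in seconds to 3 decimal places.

A = Σ Sᵢαᵢ = 22.6×0.09 + 120×0.03 + 120×0.71 + 11.8×0.02 + 223.6×0.89 = 290.074 sabins.
Volume V = 40 × 3 × 3 = 360 m³.
RT60 = 0.161 · V / A = 0.161 × 360 / 290.074 = 0.200 s.

0.200 seconds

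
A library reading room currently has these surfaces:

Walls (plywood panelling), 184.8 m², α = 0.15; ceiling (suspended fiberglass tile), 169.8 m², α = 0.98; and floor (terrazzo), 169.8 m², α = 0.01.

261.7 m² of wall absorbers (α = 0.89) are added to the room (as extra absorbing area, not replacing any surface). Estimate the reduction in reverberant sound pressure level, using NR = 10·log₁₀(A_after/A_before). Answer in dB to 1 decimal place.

3.4 dB

Equivalent absorption area: A_before = 184.8*0.15 + 169.8*0.98 + 169.8*0.01 = 195.822 m².
Treatment contributes 261.7·0.89 = 232.913 sabins.
New total A_after = 428.735 sabins.
Reduction = 10 log₁₀(A_after/A_before) = 10 log₁₀(2.1894) = 3.4 dB.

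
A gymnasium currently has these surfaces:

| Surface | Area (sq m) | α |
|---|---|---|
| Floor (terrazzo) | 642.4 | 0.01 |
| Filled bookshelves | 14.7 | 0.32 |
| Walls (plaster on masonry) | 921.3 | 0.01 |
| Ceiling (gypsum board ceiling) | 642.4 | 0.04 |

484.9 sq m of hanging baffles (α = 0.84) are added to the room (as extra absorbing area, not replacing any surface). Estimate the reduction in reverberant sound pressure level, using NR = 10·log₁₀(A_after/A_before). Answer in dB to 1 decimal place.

9.9 dB

Equivalent absorption area: A_before = 642.4×0.01 + 14.7×0.32 + 921.3×0.01 + 642.4×0.04 = 46.037 sq m.
Added absorption = 484.9 × 0.84 = 407.316 sabins.
A_after = 46.037 + 407.316 = 453.353 sabins.
NR = 10·log₁₀(453.353/46.037) = 9.9 dB.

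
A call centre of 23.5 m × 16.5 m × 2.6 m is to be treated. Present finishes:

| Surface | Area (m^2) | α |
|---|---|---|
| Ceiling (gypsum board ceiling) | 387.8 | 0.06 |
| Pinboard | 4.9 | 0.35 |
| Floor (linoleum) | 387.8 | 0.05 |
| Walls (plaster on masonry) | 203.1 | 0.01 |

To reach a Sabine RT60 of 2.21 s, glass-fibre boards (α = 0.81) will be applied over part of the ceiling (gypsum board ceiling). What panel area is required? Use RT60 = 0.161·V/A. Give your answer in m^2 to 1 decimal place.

36.1

Summing Sᵢαᵢ: 23.268 + 1.715 + 19.390 + 2.031 → A₁ = 46.404 sabins.
Required A₂ = 0.161·1008.15/2.21 = 73.444 sabins.
Absorption to add: 73.444 − 46.404 = 27.040 sabins.
Each m^2 of panel replacing the ceiling (gypsum board ceiling) adds (0.81 − 0.06) = 0.75 sabins.
Area = ΔA/Δα = 27.040/0.75 = 36.1 m^2.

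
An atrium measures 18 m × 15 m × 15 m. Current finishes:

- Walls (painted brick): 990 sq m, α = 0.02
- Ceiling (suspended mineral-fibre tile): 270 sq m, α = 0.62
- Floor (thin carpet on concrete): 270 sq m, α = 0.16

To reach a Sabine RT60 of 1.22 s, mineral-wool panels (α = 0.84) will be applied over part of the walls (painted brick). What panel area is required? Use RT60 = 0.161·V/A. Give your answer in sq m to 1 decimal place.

A₁ = Σ Sᵢαᵢ = 990*0.02 + 270*0.62 + 270*0.16 = 230.400 sabins.
Required A₂ = 0.161·4050/1.22 = 534.467 sabins.
Absorption to add: 534.467 − 230.400 = 304.067 sabins.
Each sq m of panel replacing the walls (painted brick) adds (0.84 − 0.02) = 0.82 sabins.
Area = ΔA/Δα = 304.067/0.82 = 370.8 sq m.

370.8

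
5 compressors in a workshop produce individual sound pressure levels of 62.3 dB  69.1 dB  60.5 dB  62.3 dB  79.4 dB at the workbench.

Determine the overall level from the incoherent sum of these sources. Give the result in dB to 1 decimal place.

80.0 dB

Converting to relative power and adding: 10^(62.3/10) + 10^(69.1/10) + 10^(60.5/10) + 10^(62.3/10) + 10^(79.4/10) = 9.974e+07.
L_total = 10·log₁₀(9.974e+07) = 80.0 dB.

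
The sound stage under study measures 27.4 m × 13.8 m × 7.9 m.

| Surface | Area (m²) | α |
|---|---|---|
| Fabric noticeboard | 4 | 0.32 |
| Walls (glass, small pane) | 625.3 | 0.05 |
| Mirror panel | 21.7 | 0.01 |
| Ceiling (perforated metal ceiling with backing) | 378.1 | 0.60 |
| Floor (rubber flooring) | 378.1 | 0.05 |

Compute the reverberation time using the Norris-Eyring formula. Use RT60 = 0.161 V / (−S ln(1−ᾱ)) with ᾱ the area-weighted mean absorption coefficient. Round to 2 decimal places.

1.55 sec

S = Σ Sᵢ = 1407.2 m².
Absorption A = 4·0.32 + 625.3·0.05 + 21.7·0.01 + 378.1·0.60 + 378.1·0.05 = 278.527 sabins.
Mean coefficient ᾱ = A/S = 0.1979.
−S·ln(1−ᾱ) = −1407.2 × ln(1 − 0.1979) = 310.319.
V = 27.4 × 13.8 × 7.9 = 2987.148 m³.
RT60 = 0.161 × 2987.148 / 310.319 = 1.55 s.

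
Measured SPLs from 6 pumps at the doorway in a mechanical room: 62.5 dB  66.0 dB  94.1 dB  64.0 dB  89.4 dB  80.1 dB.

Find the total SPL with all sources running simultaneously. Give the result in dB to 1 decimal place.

95.5 dB

Sum in the linear (power) domain: Σ 10^(Lᵢ/10) = 10^(62.5/10) + 10^(66.0/10) + 10^(94.1/10) + 10^(64.0/10) + 10^(89.4/10) + 10^(80.1/10) = 3.552e+09.
Back to dB: 10·log₁₀ Σ = 95.5 dB.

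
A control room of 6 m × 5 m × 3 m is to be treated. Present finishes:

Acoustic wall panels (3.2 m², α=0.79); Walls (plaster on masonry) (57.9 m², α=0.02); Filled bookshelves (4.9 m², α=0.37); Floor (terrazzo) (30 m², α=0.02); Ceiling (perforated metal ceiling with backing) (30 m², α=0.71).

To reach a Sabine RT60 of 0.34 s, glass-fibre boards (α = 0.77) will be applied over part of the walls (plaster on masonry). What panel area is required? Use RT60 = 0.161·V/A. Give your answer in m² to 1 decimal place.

A₁ = Σ Sᵢαᵢ = 3.2*0.79 + 57.9*0.02 + 4.9*0.37 + 30*0.02 + 30*0.71 = 27.399 sabins.
V = 90 m³. Target absorption A₂ = 0.161 × 90 / 0.34 = 42.618 sabins.
Absorption to add: 42.618 − 27.399 = 15.219 sabins.
Net gain per m²: Δα = 0.77 − 0.02 = 0.75.
Area = ΔA/Δα = 15.219/0.75 = 20.3 m².

20.3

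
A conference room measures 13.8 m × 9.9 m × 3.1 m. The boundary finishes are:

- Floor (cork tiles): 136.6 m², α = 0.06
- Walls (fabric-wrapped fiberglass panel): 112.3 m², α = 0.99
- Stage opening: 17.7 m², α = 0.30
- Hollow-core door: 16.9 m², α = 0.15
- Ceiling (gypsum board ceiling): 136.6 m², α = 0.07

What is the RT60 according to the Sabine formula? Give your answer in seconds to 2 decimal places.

A = Σ Sᵢαᵢ = 136.6*0.06 + 112.3*0.99 + 17.7*0.30 + 16.9*0.15 + 136.6*0.07 = 136.780 sabins.
V = 13.8·9.9·3.1 = 423.522 m³.
RT60 = 0.161 · V / A = 0.161 × 423.522 / 136.780 = 0.50 s.

0.50 seconds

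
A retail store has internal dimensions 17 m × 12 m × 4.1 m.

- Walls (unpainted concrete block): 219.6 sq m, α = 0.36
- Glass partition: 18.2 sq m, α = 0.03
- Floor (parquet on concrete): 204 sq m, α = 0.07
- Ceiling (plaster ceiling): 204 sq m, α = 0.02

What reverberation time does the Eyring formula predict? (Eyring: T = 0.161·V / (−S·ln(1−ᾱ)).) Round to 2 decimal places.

1.27 s

Total surface area S = 219.6 + 18.2 + 204 + 204 = 645.8 sq m.
Absorption A = 219.6×0.36 + 18.2×0.03 + 204×0.07 + 204×0.02 = 97.962 sabins.
Mean coefficient ᾱ = A/S = 0.1517.
−S·ln(1−ᾱ) = −645.8 × ln(1 − 0.1517) = 106.248.
V = 17 × 12 × 4.1 = 836.4 m³.
T = 0.161·V/[−S·ln(1−ᾱ)] = 0.161·836.4/106.248 = 1.27 s.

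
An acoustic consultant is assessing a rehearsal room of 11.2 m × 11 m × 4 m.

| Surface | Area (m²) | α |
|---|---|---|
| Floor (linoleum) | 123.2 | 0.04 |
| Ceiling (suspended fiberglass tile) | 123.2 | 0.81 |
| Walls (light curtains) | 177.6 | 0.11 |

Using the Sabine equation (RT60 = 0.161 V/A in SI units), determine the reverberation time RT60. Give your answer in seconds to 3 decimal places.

Summing Sᵢαᵢ: 4.928 + 99.792 + 19.536 → A = 124.256 sabins.
Volume V = 11.2 × 11 × 4 = 492.8 m³.
Sabine: RT60 = 0.161 × 492.8 / 124.256 = 0.639 s.

0.639 sec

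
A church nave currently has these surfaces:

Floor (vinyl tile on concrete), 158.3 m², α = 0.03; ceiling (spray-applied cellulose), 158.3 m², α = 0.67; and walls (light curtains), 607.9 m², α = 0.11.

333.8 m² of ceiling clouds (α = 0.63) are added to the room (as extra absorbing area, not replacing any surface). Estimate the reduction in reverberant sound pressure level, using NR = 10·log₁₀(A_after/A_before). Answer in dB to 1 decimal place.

Equivalent absorption area: A_before = 158.3·0.03 + 158.3·0.67 + 607.9·0.11 = 177.679 m².
Added absorption = 333.8 × 0.63 = 210.294 sabins.
A_after = 177.679 + 210.294 = 387.973 sabins.
NR = 10·log₁₀(387.973/177.679) = 3.4 dB.

3.4 dB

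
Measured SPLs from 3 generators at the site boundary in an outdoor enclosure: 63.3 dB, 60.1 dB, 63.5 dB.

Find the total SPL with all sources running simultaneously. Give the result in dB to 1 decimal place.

Sum in the linear (power) domain: Σ 10^(Lᵢ/10) = 10^(63.3/10) + 10^(60.1/10) + 10^(63.5/10) = 5.4e+06.
Combined level = 10 log₁₀(5.4e+06) = 67.3 dB.

67.3 dB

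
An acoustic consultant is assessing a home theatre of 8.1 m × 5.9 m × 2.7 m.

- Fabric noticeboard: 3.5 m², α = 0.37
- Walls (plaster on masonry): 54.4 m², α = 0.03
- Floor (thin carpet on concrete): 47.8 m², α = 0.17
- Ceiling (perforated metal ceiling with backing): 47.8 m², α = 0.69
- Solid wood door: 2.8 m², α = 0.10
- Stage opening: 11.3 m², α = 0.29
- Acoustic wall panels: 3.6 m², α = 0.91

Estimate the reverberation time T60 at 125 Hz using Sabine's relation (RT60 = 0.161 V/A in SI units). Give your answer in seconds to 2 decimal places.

0.41 sec

Summing Sᵢαᵢ: 1.295 + 1.632 + 8.126 + 32.982 + 0.280 + 3.277 + 3.276 → A = 50.868 sabins.
Room volume: 129.033 m³.
RT60 = 0.161 · V / A = 0.161 × 129.033 / 50.868 = 0.41 s.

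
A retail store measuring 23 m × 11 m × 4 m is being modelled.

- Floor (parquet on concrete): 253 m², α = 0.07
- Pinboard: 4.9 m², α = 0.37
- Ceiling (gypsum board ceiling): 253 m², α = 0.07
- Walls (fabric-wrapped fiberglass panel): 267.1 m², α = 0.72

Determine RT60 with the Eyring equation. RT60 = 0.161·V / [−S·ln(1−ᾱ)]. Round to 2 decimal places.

0.60 s

Total surface area S = 253 + 4.9 + 253 + 267.1 = 778.0 m².
Σ(Sᵢαᵢ) = 253×0.07 + 4.9×0.37 + 253×0.07 + 267.1×0.72 = 229.545.
Mean coefficient ᾱ = A/S = 0.2950.
Eyring denominator: −S ln(1−ᾱ) = 271.956.
V = 23 × 11 × 4 = 1012 m³.
T = 0.161·V/[−S·ln(1−ᾱ)] = 0.161·1012/271.956 = 0.60 s.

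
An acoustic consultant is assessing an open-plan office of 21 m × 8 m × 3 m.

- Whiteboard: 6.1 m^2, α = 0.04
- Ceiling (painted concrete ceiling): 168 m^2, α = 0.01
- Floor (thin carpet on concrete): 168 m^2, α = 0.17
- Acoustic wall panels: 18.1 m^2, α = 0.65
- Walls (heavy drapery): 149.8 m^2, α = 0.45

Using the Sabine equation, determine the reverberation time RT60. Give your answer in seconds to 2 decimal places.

0.74 s

Summing Sᵢαᵢ: 0.244 + 1.680 + 28.560 + 11.765 + 67.410 → A = 109.659 sabins.
V = 21·8·3 = 504 m³.
T = 0.161 V/A = 0.161·504/109.659 = 0.74 s.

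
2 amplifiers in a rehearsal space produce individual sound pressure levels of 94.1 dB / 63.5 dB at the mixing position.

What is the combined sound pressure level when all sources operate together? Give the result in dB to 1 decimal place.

94.1 dB

Σ 10^(Lᵢ/10) = 2.573e+09.
Back to dB: 10·log₁₀ Σ = 94.1 dB.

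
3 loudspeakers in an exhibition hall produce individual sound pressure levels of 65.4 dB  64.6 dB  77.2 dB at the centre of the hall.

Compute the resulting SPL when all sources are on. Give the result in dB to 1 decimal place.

77.7 dB

Sum in the linear (power) domain: Σ 10^(Lᵢ/10) = 10^(65.4/10) + 10^(64.6/10) + 10^(77.2/10) = 5.883e+07.
L_total = 10·log₁₀(5.883e+07) = 77.7 dB.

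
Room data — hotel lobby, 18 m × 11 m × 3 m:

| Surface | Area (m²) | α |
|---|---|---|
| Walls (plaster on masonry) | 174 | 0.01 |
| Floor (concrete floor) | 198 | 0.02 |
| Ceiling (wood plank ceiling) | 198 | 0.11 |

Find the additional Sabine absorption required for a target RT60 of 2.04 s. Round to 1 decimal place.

Total absorption A₁ = 174·0.01 + 198·0.02 + 198·0.11
  = 1.740 + 3.960 + 21.780 = 27.480 m² sabins.
For T = 2.04 s, need A₂ = 0.161·V/T = 0.161·594/2.04 = 46.879 sabins.
Additional absorption ΔA = 46.879 − 27.480 = 19.4 sabins.

19.4 sabins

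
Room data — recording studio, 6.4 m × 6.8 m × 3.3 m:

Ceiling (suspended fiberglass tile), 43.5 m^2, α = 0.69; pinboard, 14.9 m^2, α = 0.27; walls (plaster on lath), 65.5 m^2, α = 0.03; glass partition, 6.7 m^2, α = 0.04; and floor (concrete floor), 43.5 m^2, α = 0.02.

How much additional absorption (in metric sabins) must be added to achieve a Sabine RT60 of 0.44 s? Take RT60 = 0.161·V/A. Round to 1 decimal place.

15.4 sabins

Total absorption A₁ = 43.5·0.69 + 14.9·0.27 + 65.5·0.03 + 6.7·0.04 + 43.5·0.02
  = 30.015 + 4.023 + 1.965 + 0.268 + 0.870 = 37.141 m^2 sabins.
For T = 0.44 s, need A₂ = 0.161·V/T = 0.161·143.616/0.44 = 52.550 sabins.
ΔA = A₂ − A₁ = 52.550 − 37.141 = 15.4 sabins.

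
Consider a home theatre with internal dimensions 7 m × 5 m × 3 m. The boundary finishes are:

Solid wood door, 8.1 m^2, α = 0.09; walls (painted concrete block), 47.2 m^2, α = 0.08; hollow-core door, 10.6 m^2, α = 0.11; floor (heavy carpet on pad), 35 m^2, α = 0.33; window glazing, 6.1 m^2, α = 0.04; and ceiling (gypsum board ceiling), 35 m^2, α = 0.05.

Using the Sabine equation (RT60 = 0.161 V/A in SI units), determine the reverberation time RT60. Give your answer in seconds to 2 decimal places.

0.88 s

A = Σ Sᵢαᵢ = 8.1·0.09 + 47.2·0.08 + 10.6·0.11 + 35·0.33 + 6.1·0.04 + 35·0.05 = 19.215 sabins.
V = 7·5·3 = 105 m³.
Sabine: RT60 = 0.161 × 105 / 19.215 = 0.88 s.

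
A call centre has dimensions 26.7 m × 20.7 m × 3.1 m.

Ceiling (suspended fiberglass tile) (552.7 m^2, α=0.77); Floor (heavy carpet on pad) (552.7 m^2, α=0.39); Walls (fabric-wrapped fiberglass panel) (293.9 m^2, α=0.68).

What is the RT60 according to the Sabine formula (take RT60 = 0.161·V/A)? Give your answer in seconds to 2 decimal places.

0.33 s

Total absorption A = 552.7×0.77 + 552.7×0.39 + 293.9×0.68
  = 425.579 + 215.553 + 199.852 = 840.984 m^2 sabins.
Room volume: 1713.339 m³.
RT60 = 0.161 · V / A = 0.161 × 1713.339 / 840.984 = 0.33 s.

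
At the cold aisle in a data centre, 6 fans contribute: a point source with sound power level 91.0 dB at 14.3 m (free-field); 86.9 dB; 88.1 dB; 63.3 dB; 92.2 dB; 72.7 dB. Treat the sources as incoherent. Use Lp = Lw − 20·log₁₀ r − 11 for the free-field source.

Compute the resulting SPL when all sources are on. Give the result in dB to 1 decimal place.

94.5 dB

Source at 14.3 m: Lp = 91.0 − 20·log₁₀(14.3) − 11 = 56.9 dB.
Σ 10^(Lᵢ/10) = 2.816e+09.
Combined level = 10 log₁₀(2.816e+09) = 94.5 dB.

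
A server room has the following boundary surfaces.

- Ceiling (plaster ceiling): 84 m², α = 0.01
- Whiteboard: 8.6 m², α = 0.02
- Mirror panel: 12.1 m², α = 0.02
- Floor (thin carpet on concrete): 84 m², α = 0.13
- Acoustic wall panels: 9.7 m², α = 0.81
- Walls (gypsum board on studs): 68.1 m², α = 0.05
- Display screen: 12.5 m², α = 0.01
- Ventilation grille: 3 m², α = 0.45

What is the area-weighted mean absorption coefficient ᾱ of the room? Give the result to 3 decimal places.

S = Σ Sᵢ = 84 + 8.6 + 12.1 + 84 + 9.7 + 68.1 + 12.5 + 3 = 282.0 m².
Weighted sum Σ Sα = 24.911.
ᾱ = 24.911 / 282.0 = 0.088.

0.088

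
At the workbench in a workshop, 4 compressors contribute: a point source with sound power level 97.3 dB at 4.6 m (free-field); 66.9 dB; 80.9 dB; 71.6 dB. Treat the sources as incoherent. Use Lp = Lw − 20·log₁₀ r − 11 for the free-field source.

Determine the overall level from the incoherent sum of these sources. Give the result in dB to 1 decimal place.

Source at 4.6 m: Lp = 97.3 − 20·log₁₀(4.6) − 11 = 73.0 dB.
Σ 10^(Lᵢ/10) = 1.623e+08.
Back to dB: 10·log₁₀ Σ = 82.1 dB.

82.1 dB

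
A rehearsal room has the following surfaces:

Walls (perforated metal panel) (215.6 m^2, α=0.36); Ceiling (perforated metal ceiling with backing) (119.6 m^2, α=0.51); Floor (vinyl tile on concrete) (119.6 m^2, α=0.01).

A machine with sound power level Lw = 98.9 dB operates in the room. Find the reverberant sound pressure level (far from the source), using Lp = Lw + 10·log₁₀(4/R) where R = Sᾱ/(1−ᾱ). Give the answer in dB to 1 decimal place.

81.9 dB

Σ(Sᵢαᵢ) = 215.6·0.36 + 119.6·0.51 + 119.6·0.01 = 139.808; total area S = 454.8 m^2.
ᾱ = 0.3074, so room constant R = A/(1−ᾱ) = 201.860 m^2.
Lp = Lw + 10 log₁₀(4/R) = 98.9 -17.03 = 81.9 dB.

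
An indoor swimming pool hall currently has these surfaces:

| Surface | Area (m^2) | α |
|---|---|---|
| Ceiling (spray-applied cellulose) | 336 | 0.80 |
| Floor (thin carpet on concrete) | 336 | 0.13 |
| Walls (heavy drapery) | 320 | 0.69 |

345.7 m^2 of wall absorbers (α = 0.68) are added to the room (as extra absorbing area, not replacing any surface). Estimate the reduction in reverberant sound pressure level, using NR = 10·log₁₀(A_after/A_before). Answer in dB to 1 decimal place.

1.6 dB

Summing Sᵢαᵢ: 268.800 + 43.680 + 220.800 → A_before = 533.280 sabins.
Treatment contributes 345.7·0.68 = 235.076 sabins.
A_after = 533.280 + 235.076 = 768.356 sabins.
Reduction = 10 log₁₀(A_after/A_before) = 10 log₁₀(1.4408) = 1.6 dB.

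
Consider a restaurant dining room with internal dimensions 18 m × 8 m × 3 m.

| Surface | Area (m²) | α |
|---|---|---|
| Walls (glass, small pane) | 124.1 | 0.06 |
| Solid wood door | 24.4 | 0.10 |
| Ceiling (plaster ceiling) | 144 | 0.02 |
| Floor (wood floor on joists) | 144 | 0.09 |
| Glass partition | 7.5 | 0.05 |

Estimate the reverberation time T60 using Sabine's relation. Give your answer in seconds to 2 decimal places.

2.66 s

Total absorption A = 124.1×0.06 + 24.4×0.10 + 144×0.02 + 144×0.09 + 7.5×0.05
  = 7.446 + 2.440 + 2.880 + 12.960 + 0.375 = 26.101 m² sabins.
V = 18·8·3 = 432 m³.
RT60 = 0.161 · V / A = 0.161 × 432 / 26.101 = 2.66 s.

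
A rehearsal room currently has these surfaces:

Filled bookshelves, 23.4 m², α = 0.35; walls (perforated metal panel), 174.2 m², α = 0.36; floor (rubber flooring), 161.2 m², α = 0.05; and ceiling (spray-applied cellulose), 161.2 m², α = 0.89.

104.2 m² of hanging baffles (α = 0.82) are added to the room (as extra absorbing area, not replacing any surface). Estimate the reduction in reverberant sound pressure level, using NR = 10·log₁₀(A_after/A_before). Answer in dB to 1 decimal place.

A_before = Σ Sᵢαᵢ = 23.4*0.35 + 174.2*0.36 + 161.2*0.05 + 161.2*0.89 = 222.430 sabins.
Added absorption = 104.2 × 0.82 = 85.444 sabins.
New total A_after = 307.874 sabins.
Reduction = 10 log₁₀(A_after/A_before) = 10 log₁₀(1.3841) = 1.4 dB.

1.4 dB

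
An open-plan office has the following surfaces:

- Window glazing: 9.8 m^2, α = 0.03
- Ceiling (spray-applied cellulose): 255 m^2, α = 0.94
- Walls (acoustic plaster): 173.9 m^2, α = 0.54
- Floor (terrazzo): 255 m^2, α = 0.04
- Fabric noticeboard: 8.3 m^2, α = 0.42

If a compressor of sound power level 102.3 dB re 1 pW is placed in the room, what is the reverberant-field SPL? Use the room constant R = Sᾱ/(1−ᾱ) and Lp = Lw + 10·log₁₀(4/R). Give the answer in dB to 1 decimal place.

79.9 dB

A = 347.586 sabins; S = 702.0 m^2.
ᾱ = 0.4951, so room constant R = A/(1−ᾱ) = 688.425 m^2.
Lp = Lw + 10 log₁₀(4/R) = 102.3 -22.36 = 79.9 dB.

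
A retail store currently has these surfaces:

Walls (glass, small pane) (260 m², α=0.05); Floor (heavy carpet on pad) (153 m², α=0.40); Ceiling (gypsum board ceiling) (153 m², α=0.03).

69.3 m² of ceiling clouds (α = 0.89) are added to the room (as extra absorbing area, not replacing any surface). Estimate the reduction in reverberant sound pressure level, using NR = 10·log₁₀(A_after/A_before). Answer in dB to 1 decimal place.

Equivalent absorption area: A_before = 260×0.05 + 153×0.40 + 153×0.03 = 78.790 m².
Treatment contributes 69.3·0.89 = 61.677 sabins.
New total A_after = 140.467 sabins.
NR = 10·log₁₀(140.467/78.790) = 2.5 dB.

2.5 dB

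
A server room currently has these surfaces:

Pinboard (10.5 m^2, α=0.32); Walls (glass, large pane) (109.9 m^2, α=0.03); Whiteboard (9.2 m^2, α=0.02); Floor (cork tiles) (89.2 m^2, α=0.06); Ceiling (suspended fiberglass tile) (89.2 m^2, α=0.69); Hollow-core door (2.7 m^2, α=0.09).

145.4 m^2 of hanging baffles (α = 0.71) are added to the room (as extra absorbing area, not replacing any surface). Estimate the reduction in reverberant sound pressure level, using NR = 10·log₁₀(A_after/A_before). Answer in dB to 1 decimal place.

3.8 dB

Total absorption A_before = 10.5*0.32 + 109.9*0.03 + 9.2*0.02 + 89.2*0.06 + 89.2*0.69 + 2.7*0.09
  = 3.360 + 3.297 + 0.184 + 5.352 + 61.548 + 0.243 = 73.984 m^2 sabins.
Treatment contributes 145.4·0.71 = 103.234 sabins.
New total A_after = 177.218 sabins.
Reduction = 10 log₁₀(A_after/A_before) = 10 log₁₀(2.3954) = 3.8 dB.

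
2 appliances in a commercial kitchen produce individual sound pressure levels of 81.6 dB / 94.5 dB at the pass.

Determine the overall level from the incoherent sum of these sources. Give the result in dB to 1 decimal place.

94.7 dB

Σ 10^(Lᵢ/10) = 2.963e+09.
Back to dB: 10·log₁₀ Σ = 94.7 dB.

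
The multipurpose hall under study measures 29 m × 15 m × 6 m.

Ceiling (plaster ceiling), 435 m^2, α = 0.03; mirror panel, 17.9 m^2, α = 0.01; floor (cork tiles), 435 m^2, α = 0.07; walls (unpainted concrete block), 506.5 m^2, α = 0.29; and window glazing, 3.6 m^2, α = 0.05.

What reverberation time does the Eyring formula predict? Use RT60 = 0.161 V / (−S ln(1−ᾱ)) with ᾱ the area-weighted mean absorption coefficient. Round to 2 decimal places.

S = Σ Sᵢ = 1398.0 m^2.
Absorption A = 435×0.03 + 17.9×0.01 + 435×0.07 + 506.5×0.29 + 3.6×0.05 = 190.744 sabins.
Mean coefficient ᾱ = A/S = 0.1364.
−S·ln(1−ᾱ) = −1398.0 × ln(1 − 0.1364) = 205.011.
V = 29 × 15 × 6 = 2610 m³.
RT60 = 0.161 × 2610 / 205.011 = 2.05 s.

2.05 seconds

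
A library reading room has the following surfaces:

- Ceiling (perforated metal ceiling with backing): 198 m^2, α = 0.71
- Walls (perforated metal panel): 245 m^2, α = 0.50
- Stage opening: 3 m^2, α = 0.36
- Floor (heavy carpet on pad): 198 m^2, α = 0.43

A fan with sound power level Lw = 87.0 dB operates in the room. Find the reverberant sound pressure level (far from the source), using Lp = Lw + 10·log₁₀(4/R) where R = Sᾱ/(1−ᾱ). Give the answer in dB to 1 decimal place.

64.2 dB

A = 349.300 sabins; S = 644.0 m^2.
ᾱ = 349.300/644.0 = 0.5424; R = Sᾱ/(1−ᾱ) = 349.300/(1−0.5424) = 763.330 m^2.
Lp = Lw + 10 log₁₀(4/R) = 87.0 -22.81 = 64.2 dB.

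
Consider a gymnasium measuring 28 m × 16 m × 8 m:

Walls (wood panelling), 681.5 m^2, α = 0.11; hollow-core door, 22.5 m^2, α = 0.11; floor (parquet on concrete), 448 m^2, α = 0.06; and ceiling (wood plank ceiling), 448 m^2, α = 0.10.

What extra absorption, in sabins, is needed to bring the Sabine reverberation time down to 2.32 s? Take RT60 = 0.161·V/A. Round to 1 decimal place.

99.6 sabins

Summing Sᵢαᵢ: 74.965 + 2.475 + 26.880 + 44.800 → A₁ = 149.120 sabins.
V = 3584 m³. Required absorption A₂ = 0.161 × 3584 / 2.32 = 248.717 sabins.
Shortfall: 248.717 − 149.120 = 99.6 sabins.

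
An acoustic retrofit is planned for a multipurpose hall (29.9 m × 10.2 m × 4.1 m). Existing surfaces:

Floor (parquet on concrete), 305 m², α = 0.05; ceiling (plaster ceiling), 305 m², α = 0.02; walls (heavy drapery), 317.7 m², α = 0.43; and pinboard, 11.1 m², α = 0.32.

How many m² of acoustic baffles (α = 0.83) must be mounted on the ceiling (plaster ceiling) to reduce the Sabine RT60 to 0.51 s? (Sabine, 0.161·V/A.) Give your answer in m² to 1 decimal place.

287.9

Total absorption A₁ = 305×0.05 + 305×0.02 + 317.7×0.43 + 11.1×0.32
  = 15.250 + 6.100 + 136.611 + 3.552 = 161.513 m² sabins.
Required A₂ = 0.161·1250.418/0.51 = 394.740 sabins.
ΔA needed = 394.740 − 161.513 = 233.227 sabins.
Each m² of panel replacing the ceiling (plaster ceiling) adds (0.83 − 0.02) = 0.81 sabins.
Area = ΔA/Δα = 233.227/0.81 = 287.9 m².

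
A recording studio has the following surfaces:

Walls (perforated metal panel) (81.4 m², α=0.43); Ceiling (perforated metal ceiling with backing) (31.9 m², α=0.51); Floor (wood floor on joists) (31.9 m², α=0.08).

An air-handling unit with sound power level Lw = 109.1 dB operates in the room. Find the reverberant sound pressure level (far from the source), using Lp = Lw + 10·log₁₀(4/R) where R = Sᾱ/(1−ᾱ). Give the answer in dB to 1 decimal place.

95.8 dB

Σ(Sᵢαᵢ) = 81.4·0.43 + 31.9·0.51 + 31.9·0.08 = 53.823; total area S = 145.2 m².
ᾱ = 53.823/145.2 = 0.3707; R = Sᾱ/(1−ᾱ) = 53.823/(1−0.3707) = 85.528 m².
Lp = 109.1 + 10·log₁₀(4/85.528) = 109.1 + (-13.30) = 95.8 dB.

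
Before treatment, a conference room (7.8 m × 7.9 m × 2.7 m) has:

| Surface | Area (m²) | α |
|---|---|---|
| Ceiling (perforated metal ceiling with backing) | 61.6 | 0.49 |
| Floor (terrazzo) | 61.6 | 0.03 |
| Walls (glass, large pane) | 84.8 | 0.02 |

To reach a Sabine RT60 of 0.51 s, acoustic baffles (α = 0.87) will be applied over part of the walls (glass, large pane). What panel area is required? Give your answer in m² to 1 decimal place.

Equivalent absorption area: A₁ = 61.6*0.49 + 61.6*0.03 + 84.8*0.02 = 33.728 m².
V = 166.374 m³. Target absorption A₂ = 0.161 × 166.374 / 0.51 = 52.522 sabins.
ΔA needed = 52.522 − 33.728 = 18.794 sabins.
Net gain per m²: Δα = 0.87 − 0.02 = 0.85.
Panel area = 18.794 / 0.85 = 22.1 m².

22.1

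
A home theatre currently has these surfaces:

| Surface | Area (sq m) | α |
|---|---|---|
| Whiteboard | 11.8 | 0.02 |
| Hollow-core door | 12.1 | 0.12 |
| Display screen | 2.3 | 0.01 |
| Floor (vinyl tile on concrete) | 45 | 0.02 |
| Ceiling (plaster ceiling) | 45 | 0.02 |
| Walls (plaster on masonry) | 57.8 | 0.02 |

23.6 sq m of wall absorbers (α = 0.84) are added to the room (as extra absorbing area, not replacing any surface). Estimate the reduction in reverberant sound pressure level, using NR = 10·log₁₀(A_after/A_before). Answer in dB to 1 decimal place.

Equivalent absorption area: A_before = 11.8×0.02 + 12.1×0.12 + 2.3×0.01 + 45×0.02 + 45×0.02 + 57.8×0.02 = 4.667 sq m.
Treatment contributes 23.6·0.84 = 19.824 sabins.
New total A_after = 24.491 sabins.
Reduction = 10 log₁₀(A_after/A_before) = 10 log₁₀(5.2477) = 7.2 dB.

7.2 dB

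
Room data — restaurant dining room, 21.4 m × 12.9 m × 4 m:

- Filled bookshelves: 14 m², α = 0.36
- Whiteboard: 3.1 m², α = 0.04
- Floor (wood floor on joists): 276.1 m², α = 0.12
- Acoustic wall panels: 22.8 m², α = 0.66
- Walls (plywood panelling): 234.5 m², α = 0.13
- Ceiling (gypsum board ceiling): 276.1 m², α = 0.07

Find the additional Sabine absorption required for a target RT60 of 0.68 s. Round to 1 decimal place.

158.3 sabins

Equivalent absorption area: A₁ = 14*0.36 + 3.1*0.04 + 276.1*0.12 + 22.8*0.66 + 234.5*0.13 + 276.1*0.07 = 103.156 m².
V = 1104.24 m³. Required absorption A₂ = 0.161 × 1104.24 / 0.68 = 261.445 sabins.
Additional absorption ΔA = 261.445 − 103.156 = 158.3 sabins.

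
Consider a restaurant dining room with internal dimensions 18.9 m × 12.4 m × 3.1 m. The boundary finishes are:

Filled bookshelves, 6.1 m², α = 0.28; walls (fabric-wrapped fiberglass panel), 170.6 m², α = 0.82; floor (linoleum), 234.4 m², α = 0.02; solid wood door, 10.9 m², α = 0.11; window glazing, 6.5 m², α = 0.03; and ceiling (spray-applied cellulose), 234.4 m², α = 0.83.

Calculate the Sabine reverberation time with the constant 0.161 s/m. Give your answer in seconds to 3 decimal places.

A = Σ Sᵢαᵢ = 6.1·0.28 + 170.6·0.82 + 234.4·0.02 + 10.9·0.11 + 6.5·0.03 + 234.4·0.83 = 342.234 sabins.
Room volume: 726.516 m³.
RT60 = 0.161 · V / A = 0.161 × 726.516 / 342.234 = 0.342 s.

0.342 seconds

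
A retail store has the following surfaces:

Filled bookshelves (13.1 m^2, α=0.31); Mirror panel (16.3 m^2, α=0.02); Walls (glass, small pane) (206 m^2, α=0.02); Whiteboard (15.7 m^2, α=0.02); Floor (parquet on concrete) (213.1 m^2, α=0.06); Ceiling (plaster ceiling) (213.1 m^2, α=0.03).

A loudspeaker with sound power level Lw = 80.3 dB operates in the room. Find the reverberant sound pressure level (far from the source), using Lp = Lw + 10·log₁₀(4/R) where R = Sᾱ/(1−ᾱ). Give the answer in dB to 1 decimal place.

A = 28.000 sabins; S = 677.3 m^2.
ᾱ = 28.000/677.3 = 0.0413; R = Sᾱ/(1−ᾱ) = 28.000/(1−0.0413) = 29.206 m^2.
Lp = Lw + 10 log₁₀(4/R) = 80.3 -8.63 = 71.7 dB.

71.7 dB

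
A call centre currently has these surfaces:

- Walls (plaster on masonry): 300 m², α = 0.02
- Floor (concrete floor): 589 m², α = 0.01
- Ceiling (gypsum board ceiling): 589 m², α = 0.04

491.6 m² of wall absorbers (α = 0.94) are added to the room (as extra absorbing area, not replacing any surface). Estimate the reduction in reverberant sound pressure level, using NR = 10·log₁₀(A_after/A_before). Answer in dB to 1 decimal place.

11.5 dB

Total absorption A_before = 300·0.02 + 589·0.01 + 589·0.04
  = 6.000 + 5.890 + 23.560 = 35.450 m² sabins.
Added absorption = 491.6 × 0.94 = 462.104 sabins.
A_after = 35.450 + 462.104 = 497.554 sabins.
NR = 10·log₁₀(497.554/35.450) = 11.5 dB.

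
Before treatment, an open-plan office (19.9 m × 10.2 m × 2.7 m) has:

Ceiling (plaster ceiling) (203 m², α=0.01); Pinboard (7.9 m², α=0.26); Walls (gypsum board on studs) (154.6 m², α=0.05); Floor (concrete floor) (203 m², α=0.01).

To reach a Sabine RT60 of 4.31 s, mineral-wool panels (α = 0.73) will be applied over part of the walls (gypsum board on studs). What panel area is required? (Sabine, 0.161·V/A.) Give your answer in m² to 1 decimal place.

9.7

Summing Sᵢαᵢ: 2.030 + 2.054 + 7.730 + 2.030 → A₁ = 13.844 sabins.
Required A₂ = 0.161·548.046/4.31 = 20.472 sabins.
Absorption to add: 20.472 − 13.844 = 6.628 sabins.
Each m² of panel replacing the walls (gypsum board on studs) adds (0.73 − 0.05) = 0.68 sabins.
Panel area = 6.628 / 0.68 = 9.7 m².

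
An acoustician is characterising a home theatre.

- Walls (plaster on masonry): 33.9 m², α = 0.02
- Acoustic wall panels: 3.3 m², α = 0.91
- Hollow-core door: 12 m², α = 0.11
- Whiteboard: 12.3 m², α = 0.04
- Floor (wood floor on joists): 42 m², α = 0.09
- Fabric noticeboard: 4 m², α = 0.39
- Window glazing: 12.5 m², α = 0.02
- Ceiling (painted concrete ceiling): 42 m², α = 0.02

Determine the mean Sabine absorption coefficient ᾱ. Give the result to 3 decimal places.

Total surface area S = 162.0 m².
Σ(Sᵢαᵢ) = 33.9*0.02 + 3.3*0.91 + 12*0.11 + 12.3*0.04 + 42*0.09 + 4*0.39 + 12.5*0.02 + 42*0.02 = 11.923.
ᾱ = A/S = 0.074.

0.074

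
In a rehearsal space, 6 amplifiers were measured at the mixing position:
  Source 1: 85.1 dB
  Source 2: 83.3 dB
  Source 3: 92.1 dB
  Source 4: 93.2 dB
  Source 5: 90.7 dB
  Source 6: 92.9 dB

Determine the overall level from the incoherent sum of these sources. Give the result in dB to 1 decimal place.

98.7 dB

Sum in the linear (power) domain: Σ 10^(Lᵢ/10) = 10^(85.1/10) + 10^(83.3/10) + 10^(92.1/10) + 10^(93.2/10) + 10^(90.7/10) + 10^(92.9/10) = 7.373e+09.
L_total = 10·log₁₀(7.373e+09) = 98.7 dB.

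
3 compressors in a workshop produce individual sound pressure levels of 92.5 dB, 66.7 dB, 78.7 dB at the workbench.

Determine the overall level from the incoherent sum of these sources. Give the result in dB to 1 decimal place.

Converting to relative power and adding: 10^(92.5/10) + 10^(66.7/10) + 10^(78.7/10) = 1.857e+09.
L_total = 10·log₁₀(1.857e+09) = 92.7 dB.

92.7 dB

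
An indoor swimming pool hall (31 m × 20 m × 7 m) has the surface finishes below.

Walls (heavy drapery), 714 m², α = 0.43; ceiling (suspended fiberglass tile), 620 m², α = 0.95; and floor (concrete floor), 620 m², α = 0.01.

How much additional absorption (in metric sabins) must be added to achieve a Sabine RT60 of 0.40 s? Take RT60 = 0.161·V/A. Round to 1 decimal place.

844.6 sabins

Summing Sᵢαᵢ: 307.020 + 589.000 + 6.200 → A₁ = 902.220 sabins.
For T = 0.40 s, need A₂ = 0.161·V/T = 0.161·4340/0.40 = 1746.850 sabins.
Shortfall: 1746.850 − 902.220 = 844.6 sabins.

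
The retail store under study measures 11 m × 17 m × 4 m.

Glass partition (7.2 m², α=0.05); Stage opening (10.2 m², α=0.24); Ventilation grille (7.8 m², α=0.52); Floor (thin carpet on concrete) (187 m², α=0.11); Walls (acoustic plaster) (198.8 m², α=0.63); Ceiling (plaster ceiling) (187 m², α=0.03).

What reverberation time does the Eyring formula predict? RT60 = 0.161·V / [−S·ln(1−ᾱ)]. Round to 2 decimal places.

0.65 s

S = Σ Sᵢ = 598.0 m².
Absorption A = 7.2·0.05 + 10.2·0.24 + 7.8·0.52 + 187·0.11 + 198.8·0.63 + 187·0.03 = 158.288 sabins.
ᾱ = 158.288 / 598.0 = 0.2647.
Eyring denominator: −S ln(1−ᾱ) = 183.871.
V = 11 × 17 × 4 = 748 m³.
T = 0.161·V/[−S·ln(1−ᾱ)] = 0.161·748/183.871 = 0.65 s.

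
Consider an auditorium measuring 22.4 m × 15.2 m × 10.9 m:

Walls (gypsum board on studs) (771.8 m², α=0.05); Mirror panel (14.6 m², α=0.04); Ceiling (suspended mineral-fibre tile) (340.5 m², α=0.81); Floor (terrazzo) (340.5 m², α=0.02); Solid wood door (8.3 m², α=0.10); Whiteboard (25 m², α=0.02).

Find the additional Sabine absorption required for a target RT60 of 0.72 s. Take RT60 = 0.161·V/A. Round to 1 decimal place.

506.8 sabins

Equivalent absorption area: A₁ = 771.8*0.05 + 14.6*0.04 + 340.5*0.81 + 340.5*0.02 + 8.3*0.10 + 25*0.02 = 323.119 m².
For T = 0.72 s, need A₂ = 0.161·V/T = 0.161·3711.232/0.72 = 829.873 sabins.
Additional absorption ΔA = 829.873 − 323.119 = 506.8 sabins.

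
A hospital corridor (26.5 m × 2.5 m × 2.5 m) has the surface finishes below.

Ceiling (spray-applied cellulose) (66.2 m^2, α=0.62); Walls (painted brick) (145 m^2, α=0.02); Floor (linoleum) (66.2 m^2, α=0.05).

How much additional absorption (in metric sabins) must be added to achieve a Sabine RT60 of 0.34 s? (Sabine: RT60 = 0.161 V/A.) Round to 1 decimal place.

Summing Sᵢαᵢ: 41.044 + 2.900 + 3.310 → A₁ = 47.254 sabins.
V = 165.625 m³. Required absorption A₂ = 0.161 × 165.625 / 0.34 = 78.428 sabins.
ΔA = A₂ − A₁ = 78.428 − 47.254 = 31.2 sabins.

31.2 sabins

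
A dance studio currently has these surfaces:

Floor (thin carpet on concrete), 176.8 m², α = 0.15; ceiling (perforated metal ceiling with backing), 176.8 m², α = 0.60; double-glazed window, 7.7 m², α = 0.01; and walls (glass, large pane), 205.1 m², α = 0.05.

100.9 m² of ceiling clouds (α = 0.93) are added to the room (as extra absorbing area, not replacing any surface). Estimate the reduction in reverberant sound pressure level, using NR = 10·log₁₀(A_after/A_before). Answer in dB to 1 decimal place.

2.2 dB

Total absorption A_before = 176.8·0.15 + 176.8·0.60 + 7.7·0.01 + 205.1·0.05
  = 26.520 + 106.080 + 0.077 + 10.255 = 142.932 m² sabins.
Treatment contributes 100.9·0.93 = 93.837 sabins.
A_after = 142.932 + 93.837 = 236.769 sabins.
NR = 10·log₁₀(236.769/142.932) = 2.2 dB.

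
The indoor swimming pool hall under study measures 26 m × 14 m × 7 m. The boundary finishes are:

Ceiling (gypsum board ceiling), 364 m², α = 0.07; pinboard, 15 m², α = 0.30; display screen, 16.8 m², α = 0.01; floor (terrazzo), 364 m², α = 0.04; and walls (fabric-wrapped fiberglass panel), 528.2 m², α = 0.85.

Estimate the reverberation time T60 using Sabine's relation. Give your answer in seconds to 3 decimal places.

Summing Sᵢαᵢ: 25.480 + 4.500 + 0.168 + 14.560 + 448.970 → A = 493.678 sabins.
V = 26·14·7 = 2548 m³.
Sabine: RT60 = 0.161 × 2548 / 493.678 = 0.831 s.

0.831 s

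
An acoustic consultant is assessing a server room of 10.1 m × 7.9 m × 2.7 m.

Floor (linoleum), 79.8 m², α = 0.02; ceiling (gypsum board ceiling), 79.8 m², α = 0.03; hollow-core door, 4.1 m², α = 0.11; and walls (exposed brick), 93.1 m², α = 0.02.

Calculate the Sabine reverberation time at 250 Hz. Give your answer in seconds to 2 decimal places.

A = Σ Sᵢαᵢ = 79.8×0.02 + 79.8×0.03 + 4.1×0.11 + 93.1×0.02 = 6.303 sabins.
Room volume: 215.433 m³.
T = 0.161 V/A = 0.161·215.433/6.303 = 5.50 s.

5.50 s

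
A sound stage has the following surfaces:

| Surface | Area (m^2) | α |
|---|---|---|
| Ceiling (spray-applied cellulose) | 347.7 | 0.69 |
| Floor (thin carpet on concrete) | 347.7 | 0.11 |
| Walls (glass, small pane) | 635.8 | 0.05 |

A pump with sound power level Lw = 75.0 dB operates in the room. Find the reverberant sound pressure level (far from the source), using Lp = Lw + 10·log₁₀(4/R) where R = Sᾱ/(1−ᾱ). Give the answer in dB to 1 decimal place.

55.0 dB

Σ(Sᵢαᵢ) = 347.7×0.69 + 347.7×0.11 + 635.8×0.05 = 309.950; total area S = 1331.2 m^2.
ᾱ = 309.950/1331.2 = 0.2328; R = Sᾱ/(1−ᾱ) = 309.950/(1−0.2328) = 404.002 m^2.
Lp = Lw + 10 log₁₀(4/R) = 75.0 -20.04 = 55.0 dB.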